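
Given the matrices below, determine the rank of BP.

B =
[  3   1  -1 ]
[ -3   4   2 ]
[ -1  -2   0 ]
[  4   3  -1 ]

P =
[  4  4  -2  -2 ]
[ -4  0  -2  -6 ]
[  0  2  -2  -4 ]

2

First compute BP:
[[  8,  10,  -6,  -8],
 [-28,  -8,  -6, -26],
 [  4,  -4,   6,  14],
 [  4,  14, -12, -22]]
Now row reduce the product.
R2 ← R2 + (7/2)·R1: [0, 27, -27, -54]
R3 ← R3 − (1/2)·R1: [0, -9, 9, 18]
R4 ← R4 − (1/2)·R1: [0, 9, -9, -18]
R3 ← R3 + (1/3)·R2: [0, 0, 0, 0]
R4 ← R4 − (1/3)·R2: [0, 0, 0, 0]
2 nonzero rows, so rank(BP) = 2.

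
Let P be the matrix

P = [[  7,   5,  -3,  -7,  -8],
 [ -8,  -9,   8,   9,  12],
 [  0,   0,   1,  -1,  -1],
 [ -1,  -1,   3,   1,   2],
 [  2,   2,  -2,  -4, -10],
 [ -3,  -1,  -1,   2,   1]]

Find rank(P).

5

Row reduce to echelon form.
R2 ← R2 + (8/7)·R1: [0, -23/7, 32/7, 1, 20/7]
R4 ← R4 + (1/7)·R1: [0, -2/7, 18/7, 0, 6/7]
R5 ← R5 − (2/7)·R1: [0, 4/7, -8/7, -2, -54/7]
R6 ← R6 + (3/7)·R1: [0, 8/7, -16/7, -1, -17/7]
R4 ← R4 − (2/23)·R2: [0, 0, 50/23, -2/23, 14/23]
R5 ← R5 + (4/23)·R2: [0, 0, -8/23, -42/23, -166/23]
R6 ← R6 + (8/23)·R2: [0, 0, -16/23, -15/23, -33/23]
R4 ← R4 − (50/23)·R3: [0, 0, 0, 48/23, 64/23]
R5 ← R5 + (8/23)·R3: [0, 0, 0, -50/23, -174/23]
R6 ← R6 + (16/23)·R3: [0, 0, 0, -31/23, -49/23]
R5 ← R5 + (25/24)·R4: [0, 0, 0, 0, -14/3]
R6 ← R6 + (31/48)·R4: [0, 0, 0, 0, -1/3]
R6 ← R6 − (1/14)·R5: [0, 0, 0, 0, 0]
Echelon form has 5 nonzero rows, so rank(P) = 5.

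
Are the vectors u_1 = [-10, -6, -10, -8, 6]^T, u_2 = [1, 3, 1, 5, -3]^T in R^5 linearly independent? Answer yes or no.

Form the matrix with these vectors as rows and row reduce.
R2 ← R2 + (1/10)·R1: [0, 12/5, 0, 21/5, -12/5]
2 nonzero rows, so the 2 vectors span a space of dimension 2.
Since 2 = 2, the vectors are linearly independent.

yes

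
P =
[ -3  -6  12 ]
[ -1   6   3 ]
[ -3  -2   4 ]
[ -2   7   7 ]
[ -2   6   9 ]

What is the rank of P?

3

Row reduce to echelon form.
R2 ← R2 − (1/3)·R1: [0, 8, -1]
R3 ← R3 − R1: [0, 4, -8]
R4 ← R4 − (2/3)·R1: [0, 11, -1]
R5 ← R5 − (2/3)·R1: [0, 10, 1]
R3 ← R3 − (1/2)·R2: [0, 0, -15/2]
R4 ← R4 − (11/8)·R2: [0, 0, 3/8]
R5 ← R5 − (5/4)·R2: [0, 0, 9/4]
R4 ← R4 + (1/20)·R3: [0, 0, 0]
R5 ← R5 + (3/10)·R3: [0, 0, 0]
Echelon form has 3 nonzero rows, so rank(P) = 3.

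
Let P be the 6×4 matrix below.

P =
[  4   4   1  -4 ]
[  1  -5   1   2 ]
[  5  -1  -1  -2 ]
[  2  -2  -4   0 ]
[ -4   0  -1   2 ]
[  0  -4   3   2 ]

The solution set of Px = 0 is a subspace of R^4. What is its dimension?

Row reduce to echelon form.
R2 ← R2 − (1/4)·R1: [0, -6, 3/4, 3]
R3 ← R3 − (5/4)·R1: [0, -6, -9/4, 3]
R4 ← R4 − (1/2)·R1: [0, -4, -9/2, 2]
R5 ← R5 + R1: [0, 4, 0, -2]
R3 ← R3 − R2: [0, 0, -3, 0]
R4 ← R4 − (2/3)·R2: [0, 0, -5, 0]
R5 ← R5 + (2/3)·R2: [0, 0, 1/2, 0]
R6 ← R6 − (2/3)·R2: [0, 0, 5/2, 0]
R4 ← R4 − (5/3)·R3: [0, 0, 0, 0]
R5 ← R5 + (1/6)·R3: [0, 0, 0, 0]
R6 ← R6 + (5/6)·R3: [0, 0, 0, 0]
3 nonzero rows, so rank(P) = 3.
P has 4 columns; by rank–nullity, nullity = 4 − 3 = 1.

1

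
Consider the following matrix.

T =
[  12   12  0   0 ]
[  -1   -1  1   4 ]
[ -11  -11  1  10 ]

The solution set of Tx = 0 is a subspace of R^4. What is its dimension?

1

Row reduce to echelon form.
R2 ← R2 + (1/12)·R1: [0, 0, 1, 4]
R3 ← R3 + (11/12)·R1: [0, 0, 1, 10]
R3 ← R3 − R2: [0, 0, 0, 6]
3 nonzero rows, so rank(T) = 3.
T has 4 columns; by rank–nullity, nullity = 4 − 3 = 1.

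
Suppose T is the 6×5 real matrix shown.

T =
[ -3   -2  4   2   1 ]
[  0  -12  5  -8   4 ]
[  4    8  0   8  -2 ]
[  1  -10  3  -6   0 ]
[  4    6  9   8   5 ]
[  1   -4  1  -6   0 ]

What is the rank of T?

5

Row reduce to echelon form.
R3 ← R3 + (4/3)·R1: [0, 16/3, 16/3, 32/3, -2/3]
R4 ← R4 + (1/3)·R1: [0, -32/3, 13/3, -16/3, 1/3]
R5 ← R5 + (4/3)·R1: [0, 10/3, 43/3, 32/3, 19/3]
R6 ← R6 + (1/3)·R1: [0, -14/3, 7/3, -16/3, 1/3]
R3 ← R3 + (4/9)·R2: [0, 0, 68/9, 64/9, 10/9]
R4 ← R4 − (8/9)·R2: [0, 0, -1/9, 16/9, -29/9]
R5 ← R5 + (5/18)·R2: [0, 0, 283/18, 76/9, 67/9]
R6 ← R6 − (7/18)·R2: [0, 0, 7/18, -20/9, -11/9]
R4 ← R4 + (1/68)·R3: [0, 0, 0, 32/17, -109/34]
R5 ← R5 − (283/136)·R3: [0, 0, 0, -108/17, 349/68]
R6 ← R6 − (7/136)·R3: [0, 0, 0, -44/17, -87/68]
R5 ← R5 + (27/8)·R4: [0, 0, 0, 0, -91/16]
R6 ← R6 + (11/8)·R4: [0, 0, 0, 0, -91/16]
R6 ← R6 − R5: [0, 0, 0, 0, 0]
Echelon form has 5 nonzero rows, so rank(T) = 5.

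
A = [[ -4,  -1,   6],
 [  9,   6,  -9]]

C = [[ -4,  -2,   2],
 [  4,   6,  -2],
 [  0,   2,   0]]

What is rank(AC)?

First compute AC:
[[ 12,  14,  -6],
 [-12,   0,   6]]
Now row reduce the product.
R2 ← R2 + R1: [0, 14, 0]
2 nonzero rows, so rank(AC) = 2.

2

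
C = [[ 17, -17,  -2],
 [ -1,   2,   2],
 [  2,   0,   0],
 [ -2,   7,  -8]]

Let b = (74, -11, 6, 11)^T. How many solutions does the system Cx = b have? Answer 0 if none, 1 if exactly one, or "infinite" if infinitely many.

Row reduce the augmented matrix [C | b].
R2 ← R2 + (1/17)·R1: [0, 1, 32/17, -113/17]
R3 ← R3 − (2/17)·R1: [0, 2, 4/17, -46/17]
R4 ← R4 + (2/17)·R1: [0, 5, -140/17, 335/17]
R3 ← R3 − (2)·R2: [0, 0, -60/17, 180/17]
R4 ← R4 − (5)·R2: [0, 0, -300/17, 900/17]
R4 ← R4 − (5)·R3: [0, 0, 0, 0]
The echelon form has 3 nonzero rows, and every pivot lies in the first 3 columns, so rank(C) = rank([C|b]) = 3.
The system is consistent.
rank = 3 = number of unknowns, so the solution is unique.

1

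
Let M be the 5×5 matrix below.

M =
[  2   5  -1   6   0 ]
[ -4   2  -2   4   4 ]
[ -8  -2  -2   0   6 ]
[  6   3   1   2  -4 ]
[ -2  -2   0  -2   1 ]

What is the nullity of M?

3

Row reduce to echelon form.
R2 ← R2 + (2)·R1: [0, 12, -4, 16, 4]
R3 ← R3 + (4)·R1: [0, 18, -6, 24, 6]
R4 ← R4 − (3)·R1: [0, -12, 4, -16, -4]
R5 ← R5 + R1: [0, 3, -1, 4, 1]
R3 ← R3 − (3/2)·R2: [0, 0, 0, 0, 0]
R4 ← R4 + R2: [0, 0, 0, 0, 0]
R5 ← R5 − (1/4)·R2: [0, 0, 0, 0, 0]
2 nonzero rows, so rank(M) = 2.
M has 5 columns; by rank–nullity, nullity = 5 − 2 = 3.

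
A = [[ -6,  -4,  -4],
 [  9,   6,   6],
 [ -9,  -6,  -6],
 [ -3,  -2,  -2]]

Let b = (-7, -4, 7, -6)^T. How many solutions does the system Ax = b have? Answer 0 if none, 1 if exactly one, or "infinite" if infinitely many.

0

Row reduce the augmented matrix [A | b].
R2 ← R2 + (3/2)·R1: [0, 0, 0, -29/2]
R3 ← R3 − (3/2)·R1: [0, 0, 0, 35/2]
R4 ← R4 − (1/2)·R1: [0, 0, 0, -5/2]
R3 ← R3 + (35/29)·R2: [0, 0, 0, 0]
R4 ← R4 − (5/29)·R2: [0, 0, 0, 0]
The echelon form has 2 nonzero rows; the last pivot sits in the augmented column, so rank(A) = 1 but rank([A|b]) = 2.
Since the ranks differ, the system is inconsistent.
It has no solutions.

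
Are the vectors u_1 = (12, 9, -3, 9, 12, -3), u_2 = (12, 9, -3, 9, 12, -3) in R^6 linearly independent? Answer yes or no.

no

Form the matrix with these vectors as rows and row reduce.
R2 ← R2 − R1: [0, 0, 0, 0, 0, 0]
1 nonzero row, so the 2 vectors span a space of dimension 1.
Since 1 < 2, the vectors are linearly dependent.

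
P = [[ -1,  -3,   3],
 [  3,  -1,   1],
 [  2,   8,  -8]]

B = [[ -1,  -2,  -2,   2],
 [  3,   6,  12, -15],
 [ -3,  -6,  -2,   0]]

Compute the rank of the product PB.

2

First compute PB:
[[-17, -34, -40,  43],
 [ -9, -18, -20,  21],
 [ 46,  92, 108, -116]]
Now row reduce the product.
R2 ← R2 − (9/17)·R1: [0, 0, 20/17, -30/17]
R3 ← R3 + (46/17)·R1: [0, 0, -4/17, 6/17]
R3 ← R3 + (1/5)·R2: [0, 0, 0, 0]
2 nonzero rows, so rank(PB) = 2.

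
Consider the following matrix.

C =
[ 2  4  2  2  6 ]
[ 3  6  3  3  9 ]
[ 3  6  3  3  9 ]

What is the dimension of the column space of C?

1

Row reduce to echelon form.
R2 ← R2 − (3/2)·R1: [0, 0, 0, 0, 0]
R3 ← R3 − (3/2)·R1: [0, 0, 0, 0, 0]
Echelon form has 1 nonzero row, so rank(C) = 1.
The column space has dimension equal to the rank: 1.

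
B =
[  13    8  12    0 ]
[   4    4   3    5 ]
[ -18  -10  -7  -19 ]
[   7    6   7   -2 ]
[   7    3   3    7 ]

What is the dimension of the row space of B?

Row reduce to echelon form.
R2 ← R2 − (4/13)·R1: [0, 20/13, -9/13, 5]
R3 ← R3 + (18/13)·R1: [0, 14/13, 125/13, -19]
R4 ← R4 − (7/13)·R1: [0, 22/13, 7/13, -2]
R5 ← R5 − (7/13)·R1: [0, -17/13, -45/13, 7]
R3 ← R3 − (7/10)·R2: [0, 0, 101/10, -45/2]
R4 ← R4 − (11/10)·R2: [0, 0, 13/10, -15/2]
R5 ← R5 + (17/20)·R2: [0, 0, -81/20, 45/4]
R4 ← R4 − (13/101)·R3: [0, 0, 0, -465/101]
R5 ← R5 + (81/202)·R3: [0, 0, 0, 225/101]
R5 ← R5 + (15/31)·R4: [0, 0, 0, 0]
Echelon form has 4 nonzero rows, so rank(B) = 4.
The row space has dimension equal to the rank: 4.

4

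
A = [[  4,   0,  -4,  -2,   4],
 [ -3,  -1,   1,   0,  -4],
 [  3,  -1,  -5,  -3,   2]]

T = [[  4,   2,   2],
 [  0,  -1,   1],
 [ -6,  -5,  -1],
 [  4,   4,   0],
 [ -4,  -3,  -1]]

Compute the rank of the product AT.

First compute AT:
[[ 16,   8,   8],
 [ -2,   2,  -4],
 [ 22,  14,   8]]
Now row reduce the product.
R2 ← R2 + (1/8)·R1: [0, 3, -3]
R3 ← R3 − (11/8)·R1: [0, 3, -3]
R3 ← R3 − R2: [0, 0, 0]
2 nonzero rows, so rank(AT) = 2.

2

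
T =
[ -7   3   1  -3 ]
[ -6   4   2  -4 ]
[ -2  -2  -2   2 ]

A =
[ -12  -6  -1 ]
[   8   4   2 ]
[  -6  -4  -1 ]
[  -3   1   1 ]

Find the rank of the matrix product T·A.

First compute TA:
[[111,  47,   9],
 [104,  40,   8],
 [ 14,  14,   2]]
Now row reduce the product.
R2 ← R2 − (104/111)·R1: [0, -448/111, -16/37]
R3 ← R3 − (14/111)·R1: [0, 896/111, 32/37]
R3 ← R3 + (2)·R2: [0, 0, 0]
2 nonzero rows, so rank(TA) = 2.

2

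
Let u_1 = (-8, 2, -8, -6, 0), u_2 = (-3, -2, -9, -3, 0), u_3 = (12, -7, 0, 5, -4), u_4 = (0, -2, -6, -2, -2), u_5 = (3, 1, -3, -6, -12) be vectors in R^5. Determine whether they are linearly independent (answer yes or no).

Form the matrix with these vectors as rows and row reduce.
R2 ← R2 − (3/8)·R1: [0, -11/4, -6, -3/4, 0]
R3 ← R3 + (3/2)·R1: [0, -4, -12, -4, -4]
R5 ← R5 + (3/8)·R1: [0, 7/4, -6, -33/4, -12]
R3 ← R3 − (16/11)·R2: [0, 0, -36/11, -32/11, -4]
R4 ← R4 − (8/11)·R2: [0, 0, -18/11, -16/11, -2]
R5 ← R5 + (7/11)·R2: [0, 0, -108/11, -96/11, -12]
R4 ← R4 − (1/2)·R3: [0, 0, 0, 0, 0]
R5 ← R5 − (3)·R3: [0, 0, 0, 0, 0]
3 nonzero rows, so the 5 vectors span a space of dimension 3.
Since 3 < 5, the vectors are linearly dependent.

no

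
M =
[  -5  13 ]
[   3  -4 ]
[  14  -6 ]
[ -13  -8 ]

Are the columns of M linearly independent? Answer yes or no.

yes

Row reduce M to echelon form.
R2 ← R2 + (3/5)·R1: [0, 19/5]
R3 ← R3 + (14/5)·R1: [0, 152/5]
R4 ← R4 − (13/5)·R1: [0, -209/5]
R3 ← R3 − (8)·R2: [0, 0]
R4 ← R4 + (11)·R2: [0, 0]
2 pivots among 2 columns.
Every column is a pivot column, so the columns are linearly independent.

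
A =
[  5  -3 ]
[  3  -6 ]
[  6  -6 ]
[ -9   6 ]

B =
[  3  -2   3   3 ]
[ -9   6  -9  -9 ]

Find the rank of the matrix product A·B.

1

First compute AB:
[[ 42, -28,  42,  42],
 [ 63, -42,  63,  63],
 [ 72, -48,  72,  72],
 [-81,  54, -81, -81]]
Now row reduce the product.
R2 ← R2 − (3/2)·R1: [0, 0, 0, 0]
R3 ← R3 − (12/7)·R1: [0, 0, 0, 0]
R4 ← R4 + (27/14)·R1: [0, 0, 0, 0]
1 nonzero row, so rank(AB) = 1.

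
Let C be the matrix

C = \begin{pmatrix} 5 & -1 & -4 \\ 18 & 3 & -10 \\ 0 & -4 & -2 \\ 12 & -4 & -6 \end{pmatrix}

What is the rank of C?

Row reduce to echelon form.
R2 ← R2 − (18/5)·R1: [0, 33/5, 22/5]
R4 ← R4 − (12/5)·R1: [0, -8/5, 18/5]
R3 ← R3 + (20/33)·R2: [0, 0, 2/3]
R4 ← R4 + (8/33)·R2: [0, 0, 14/3]
R4 ← R4 − (7)·R3: [0, 0, 0]
Echelon form has 3 nonzero rows, so rank(C) = 3.

3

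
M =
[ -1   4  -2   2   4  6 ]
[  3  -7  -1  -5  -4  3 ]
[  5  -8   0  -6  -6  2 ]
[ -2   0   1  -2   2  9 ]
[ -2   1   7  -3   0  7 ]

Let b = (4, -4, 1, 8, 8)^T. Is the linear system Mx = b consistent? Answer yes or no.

Row reduce the augmented matrix [M | b].
R2 ← R2 + (3)·R1: [0, 5, -7, 1, 8, 21, 8]
R3 ← R3 + (5)·R1: [0, 12, -10, 4, 14, 32, 21]
R4 ← R4 − (2)·R1: [0, -8, 5, -6, -6, -3, 0]
R5 ← R5 − (2)·R1: [0, -7, 11, -7, -8, -5, 0]
R3 ← R3 − (12/5)·R2: [0, 0, 34/5, 8/5, -26/5, -92/5, 9/5]
R4 ← R4 + (8/5)·R2: [0, 0, -31/5, -22/5, 34/5, 153/5, 64/5]
R5 ← R5 + (7/5)·R2: [0, 0, 6/5, -28/5, 16/5, 122/5, 56/5]
R4 ← R4 + (31/34)·R3: [0, 0, 0, -50/17, 35/17, 235/17, 491/34]
R5 ← R5 − (3/17)·R3: [0, 0, 0, -100/17, 70/17, 470/17, 185/17]
R5 ← R5 − (2)·R4: [0, 0, 0, 0, 0, 0, -18]
The echelon form has 5 nonzero rows; the last pivot sits in the augmented column, so rank(M) = 4 but rank([M|b]) = 5.
Since the ranks differ, the system is inconsistent.

no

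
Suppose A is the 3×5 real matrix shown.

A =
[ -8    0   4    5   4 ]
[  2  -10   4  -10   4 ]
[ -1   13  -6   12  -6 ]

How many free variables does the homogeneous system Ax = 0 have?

Row reduce to echelon form.
R2 ← R2 + (1/4)·R1: [0, -10, 5, -35/4, 5]
R3 ← R3 − (1/8)·R1: [0, 13, -13/2, 91/8, -13/2]
R3 ← R3 + (13/10)·R2: [0, 0, 0, 0, 0]
2 nonzero rows, so rank(A) = 2.
A has 5 columns; by rank–nullity, nullity = 5 − 2 = 3.

3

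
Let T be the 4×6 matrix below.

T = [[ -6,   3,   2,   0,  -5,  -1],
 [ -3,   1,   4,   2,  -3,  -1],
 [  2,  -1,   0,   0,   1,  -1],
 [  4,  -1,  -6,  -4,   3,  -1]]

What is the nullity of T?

Row reduce to echelon form.
R2 ← R2 − (1/2)·R1: [0, -1/2, 3, 2, -1/2, -1/2]
R3 ← R3 + (1/3)·R1: [0, 0, 2/3, 0, -2/3, -4/3]
R4 ← R4 + (2/3)·R1: [0, 1, -14/3, -4, -1/3, -5/3]
R4 ← R4 + (2)·R2: [0, 0, 4/3, 0, -4/3, -8/3]
R4 ← R4 − (2)·R3: [0, 0, 0, 0, 0, 0]
3 nonzero rows, so rank(T) = 3.
T has 6 columns; by rank–nullity, nullity = 6 − 3 = 3.

3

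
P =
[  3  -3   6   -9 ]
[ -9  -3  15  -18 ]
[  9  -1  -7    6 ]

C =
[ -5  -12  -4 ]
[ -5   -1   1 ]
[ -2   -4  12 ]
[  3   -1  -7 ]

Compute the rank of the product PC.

First compute PC:
[[-39, -48, 120],
 [-24,  69, 339],
 [ -8, -85, -163]]
Now row reduce the product.
R2 ← R2 − (8/13)·R1: [0, 1281/13, 3447/13]
R3 ← R3 − (8/39)·R1: [0, -977/13, -2439/13]
R3 ← R3 + (977/1281)·R2: [0, 0, 6240/427]
3 nonzero rows, so rank(PC) = 3.

3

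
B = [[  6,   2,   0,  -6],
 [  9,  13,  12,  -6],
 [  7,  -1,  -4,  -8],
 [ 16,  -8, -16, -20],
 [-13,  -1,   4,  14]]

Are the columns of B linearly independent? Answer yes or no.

Row reduce B to echelon form.
R2 ← R2 − (3/2)·R1: [0, 10, 12, 3]
R3 ← R3 − (7/6)·R1: [0, -10/3, -4, -1]
R4 ← R4 − (8/3)·R1: [0, -40/3, -16, -4]
R5 ← R5 + (13/6)·R1: [0, 10/3, 4, 1]
R3 ← R3 + (1/3)·R2: [0, 0, 0, 0]
R4 ← R4 + (4/3)·R2: [0, 0, 0, 0]
R5 ← R5 − (1/3)·R2: [0, 0, 0, 0]
2 pivots among 4 columns.
Only 2 < 4 pivot columns, so the columns are linearly dependent.

no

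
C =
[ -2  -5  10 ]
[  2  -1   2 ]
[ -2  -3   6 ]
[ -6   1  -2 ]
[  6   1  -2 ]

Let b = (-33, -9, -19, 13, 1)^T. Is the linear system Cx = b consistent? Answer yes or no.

yes

Row reduce the augmented matrix [C | b].
R2 ← R2 + R1: [0, -6, 12, -42]
R3 ← R3 − R1: [0, 2, -4, 14]
R4 ← R4 − (3)·R1: [0, 16, -32, 112]
R5 ← R5 + (3)·R1: [0, -14, 28, -98]
R3 ← R3 + (1/3)·R2: [0, 0, 0, 0]
R4 ← R4 + (8/3)·R2: [0, 0, 0, 0]
R5 ← R5 − (7/3)·R2: [0, 0, 0, 0]
The echelon form has 2 nonzero rows, and every pivot lies in the first 3 columns, so rank(C) = rank([C|b]) = 2.
The system is consistent.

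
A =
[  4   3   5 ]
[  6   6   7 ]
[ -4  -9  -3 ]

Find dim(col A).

2

Row reduce to echelon form.
R2 ← R2 − (3/2)·R1: [0, 3/2, -1/2]
R3 ← R3 + R1: [0, -6, 2]
R3 ← R3 + (4)·R2: [0, 0, 0]
Echelon form has 2 nonzero rows, so rank(A) = 2.
The column space has dimension equal to the rank: 2.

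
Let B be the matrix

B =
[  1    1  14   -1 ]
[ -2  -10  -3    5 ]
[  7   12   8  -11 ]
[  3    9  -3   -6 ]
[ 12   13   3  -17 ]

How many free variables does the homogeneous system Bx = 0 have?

Row reduce to echelon form.
R2 ← R2 + (2)·R1: [0, -8, 25, 3]
R3 ← R3 − (7)·R1: [0, 5, -90, -4]
R4 ← R4 − (3)·R1: [0, 6, -45, -3]
R5 ← R5 − (12)·R1: [0, 1, -165, -5]
R3 ← R3 + (5/8)·R2: [0, 0, -595/8, -17/8]
R4 ← R4 + (3/4)·R2: [0, 0, -105/4, -3/4]
R5 ← R5 + (1/8)·R2: [0, 0, -1295/8, -37/8]
R4 ← R4 − (6/17)·R3: [0, 0, 0, 0]
R5 ← R5 − (37/17)·R3: [0, 0, 0, 0]
3 nonzero rows, so rank(B) = 3.
B has 4 columns; by rank–nullity, nullity = 4 − 3 = 1.

1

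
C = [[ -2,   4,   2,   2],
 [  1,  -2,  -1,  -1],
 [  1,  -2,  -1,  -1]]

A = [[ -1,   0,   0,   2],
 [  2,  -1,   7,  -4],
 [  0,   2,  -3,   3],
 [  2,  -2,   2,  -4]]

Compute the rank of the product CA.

First compute CA:
[[ 14,  -4,  26, -22],
 [ -7,   2, -13,  11],
 [ -7,   2, -13,  11]]
Now row reduce the product.
R2 ← R2 + (1/2)·R1: [0, 0, 0, 0]
R3 ← R3 + (1/2)·R1: [0, 0, 0, 0]
1 nonzero row, so rank(CA) = 1.

1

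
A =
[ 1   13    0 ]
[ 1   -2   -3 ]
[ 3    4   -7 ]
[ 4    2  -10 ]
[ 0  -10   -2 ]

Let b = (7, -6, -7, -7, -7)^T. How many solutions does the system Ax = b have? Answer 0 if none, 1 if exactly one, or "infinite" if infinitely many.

0

Row reduce the augmented matrix [A | b].
R2 ← R2 − R1: [0, -15, -3, -13]
R3 ← R3 − (3)·R1: [0, -35, -7, -28]
R4 ← R4 − (4)·R1: [0, -50, -10, -35]
R3 ← R3 − (7/3)·R2: [0, 0, 0, 7/3]
R4 ← R4 − (10/3)·R2: [0, 0, 0, 25/3]
R5 ← R5 − (2/3)·R2: [0, 0, 0, 5/3]
R4 ← R4 − (25/7)·R3: [0, 0, 0, 0]
R5 ← R5 − (5/7)·R3: [0, 0, 0, 0]
The echelon form has 3 nonzero rows; the last pivot sits in the augmented column, so rank(A) = 2 but rank([A|b]) = 3.
Since the ranks differ, the system is inconsistent.
It has no solutions.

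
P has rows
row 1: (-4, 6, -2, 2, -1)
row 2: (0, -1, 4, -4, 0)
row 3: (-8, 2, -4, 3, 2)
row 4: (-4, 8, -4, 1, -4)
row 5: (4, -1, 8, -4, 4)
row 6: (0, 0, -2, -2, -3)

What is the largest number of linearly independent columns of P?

Row reduce to echelon form.
R3 ← R3 − (2)·R1: [0, -10, 0, -1, 4]
R4 ← R4 − R1: [0, 2, -2, -1, -3]
R5 ← R5 + R1: [0, 5, 6, -2, 3]
R3 ← R3 − (10)·R2: [0, 0, -40, 39, 4]
R4 ← R4 + (2)·R2: [0, 0, 6, -9, -3]
R5 ← R5 + (5)·R2: [0, 0, 26, -22, 3]
R4 ← R4 + (3/20)·R3: [0, 0, 0, -63/20, -12/5]
R5 ← R5 + (13/20)·R3: [0, 0, 0, 67/20, 28/5]
R6 ← R6 − (1/20)·R3: [0, 0, 0, -79/20, -16/5]
R5 ← R5 + (67/63)·R4: [0, 0, 0, 0, 64/21]
R6 ← R6 − (79/63)·R4: [0, 0, 0, 0, -4/21]
R6 ← R6 + (1/16)·R5: [0, 0, 0, 0, 0]
Echelon form has 5 nonzero rows, so rank(P) = 5.
The rank gives the maximum number of linearly independent columns: 5.

5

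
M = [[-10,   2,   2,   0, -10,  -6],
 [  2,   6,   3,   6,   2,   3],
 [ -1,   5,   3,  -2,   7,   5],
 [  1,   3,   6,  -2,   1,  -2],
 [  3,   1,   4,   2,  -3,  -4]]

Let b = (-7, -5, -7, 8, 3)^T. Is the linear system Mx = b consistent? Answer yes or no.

Row reduce the augmented matrix [M | b].
R2 ← R2 + (1/5)·R1: [0, 32/5, 17/5, 6, 0, 9/5, -32/5]
R3 ← R3 − (1/10)·R1: [0, 24/5, 14/5, -2, 8, 28/5, -63/10]
R4 ← R4 + (1/10)·R1: [0, 16/5, 31/5, -2, 0, -13/5, 73/10]
R5 ← R5 + (3/10)·R1: [0, 8/5, 23/5, 2, -6, -29/5, 9/10]
R3 ← R3 − (3/4)·R2: [0, 0, 1/4, -13/2, 8, 17/4, -3/2]
R4 ← R4 − (1/2)·R2: [0, 0, 9/2, -5, 0, -7/2, 21/2]
R5 ← R5 − (1/4)·R2: [0, 0, 15/4, 1/2, -6, -25/4, 5/2]
R4 ← R4 − (18)·R3: [0, 0, 0, 112, -144, -80, 75/2]
R5 ← R5 − (15)·R3: [0, 0, 0, 98, -126, -70, 25]
R5 ← R5 − (7/8)·R4: [0, 0, 0, 0, 0, 0, -125/16]
The echelon form has 5 nonzero rows; the last pivot sits in the augmented column, so rank(M) = 4 but rank([M|b]) = 5.
Since the ranks differ, the system is inconsistent.

no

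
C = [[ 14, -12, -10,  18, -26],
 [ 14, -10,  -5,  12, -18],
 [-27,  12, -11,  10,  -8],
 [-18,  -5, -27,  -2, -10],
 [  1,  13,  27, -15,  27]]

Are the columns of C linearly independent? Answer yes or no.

Row reduce C to echelon form.
R2 ← R2 − R1: [0, 2, 5, -6, 8]
R3 ← R3 + (27/14)·R1: [0, -78/7, -212/7, 313/7, -407/7]
R4 ← R4 + (9/7)·R1: [0, -143/7, -279/7, 148/7, -304/7]
R5 ← R5 − (1/14)·R1: [0, 97/7, 194/7, -114/7, 202/7]
R3 ← R3 + (39/7)·R2: [0, 0, -17/7, 79/7, -95/7]
R4 ← R4 + (143/14)·R2: [0, 0, 157/14, -281/7, 268/7]
R5 ← R5 − (97/14)·R2: [0, 0, -97/14, 177/7, -186/7]
R4 ← R4 + (157/34)·R3: [0, 0, 0, 407/34, -829/34]
R5 ← R5 − (97/34)·R3: [0, 0, 0, -235/34, 413/34]
R5 ← R5 + (235/407)·R4: [0, 0, 0, 0, -786/407]
5 pivots among 5 columns.
Every column is a pivot column, so the columns are linearly independent.

yes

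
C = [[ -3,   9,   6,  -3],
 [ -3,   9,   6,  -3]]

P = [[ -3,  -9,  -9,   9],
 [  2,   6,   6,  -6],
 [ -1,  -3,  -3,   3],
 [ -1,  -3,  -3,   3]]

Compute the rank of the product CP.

First compute CP:
[[ 24,  72,  72, -72],
 [ 24,  72,  72, -72]]
Now row reduce the product.
R2 ← R2 − R1: [0, 0, 0, 0]
1 nonzero row, so rank(CP) = 1.

1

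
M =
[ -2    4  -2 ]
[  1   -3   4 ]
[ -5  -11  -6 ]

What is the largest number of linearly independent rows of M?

3

Row reduce to echelon form.
R2 ← R2 + (1/2)·R1: [0, -1, 3]
R3 ← R3 − (5/2)·R1: [0, -21, -1]
R3 ← R3 − (21)·R2: [0, 0, -64]
Echelon form has 3 nonzero rows, so rank(M) = 3.
The rank gives the maximum number of linearly independent rows: 3.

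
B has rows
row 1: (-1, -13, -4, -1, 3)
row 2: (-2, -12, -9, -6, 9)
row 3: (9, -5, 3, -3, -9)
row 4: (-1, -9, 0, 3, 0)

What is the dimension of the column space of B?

Row reduce to echelon form.
R2 ← R2 − (2)·R1: [0, 14, -1, -4, 3]
R3 ← R3 + (9)·R1: [0, -122, -33, -12, 18]
R4 ← R4 − R1: [0, 4, 4, 4, -3]
R3 ← R3 + (61/7)·R2: [0, 0, -292/7, -328/7, 309/7]
R4 ← R4 − (2/7)·R2: [0, 0, 30/7, 36/7, -27/7]
R4 ← R4 + (15/146)·R3: [0, 0, 0, 24/73, 99/146]
Echelon form has 4 nonzero rows, so rank(B) = 4.
The column space has dimension equal to the rank: 4.

4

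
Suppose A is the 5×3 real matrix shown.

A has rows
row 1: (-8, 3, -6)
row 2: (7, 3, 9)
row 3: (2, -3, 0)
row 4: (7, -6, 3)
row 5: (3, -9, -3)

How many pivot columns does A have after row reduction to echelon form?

2

Row reduce to echelon form.
R2 ← R2 + (7/8)·R1: [0, 45/8, 15/4]
R3 ← R3 + (1/4)·R1: [0, -9/4, -3/2]
R4 ← R4 + (7/8)·R1: [0, -27/8, -9/4]
R5 ← R5 + (3/8)·R1: [0, -63/8, -21/4]
R3 ← R3 + (2/5)·R2: [0, 0, 0]
R4 ← R4 + (3/5)·R2: [0, 0, 0]
R5 ← R5 + (7/5)·R2: [0, 0, 0]
Echelon form has 2 nonzero rows, so rank(A) = 2.
Each nonzero row contributes one pivot column: 2 pivot columns.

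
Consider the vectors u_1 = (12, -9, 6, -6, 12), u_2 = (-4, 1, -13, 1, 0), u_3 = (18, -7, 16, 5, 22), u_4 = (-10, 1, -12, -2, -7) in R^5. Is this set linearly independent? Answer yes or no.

Form the matrix with these vectors as rows and row reduce.
R2 ← R2 + (1/3)·R1: [0, -2, -11, -1, 4]
R3 ← R3 − (3/2)·R1: [0, 13/2, 7, 14, 4]
R4 ← R4 + (5/6)·R1: [0, -13/2, -7, -7, 3]
R3 ← R3 + (13/4)·R2: [0, 0, -115/4, 43/4, 17]
R4 ← R4 − (13/4)·R2: [0, 0, 115/4, -15/4, -10]
R4 ← R4 + R3: [0, 0, 0, 7, 7]
4 nonzero rows, so the 4 vectors span a space of dimension 4.
Since 4 = 4, the vectors are linearly independent.

yes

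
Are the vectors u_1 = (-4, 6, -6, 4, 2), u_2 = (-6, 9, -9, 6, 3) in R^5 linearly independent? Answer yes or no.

no

Form the matrix with these vectors as rows and row reduce.
R2 ← R2 − (3/2)·R1: [0, 0, 0, 0, 0]
1 nonzero row, so the 2 vectors span a space of dimension 1.
Since 1 < 2, the vectors are linearly dependent.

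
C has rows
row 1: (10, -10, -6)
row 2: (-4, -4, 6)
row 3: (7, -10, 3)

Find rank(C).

Row reduce to echelon form.
R2 ← R2 + (2/5)·R1: [0, -8, 18/5]
R3 ← R3 − (7/10)·R1: [0, -3, 36/5]
R3 ← R3 − (3/8)·R2: [0, 0, 117/20]
Echelon form has 3 nonzero rows, so rank(C) = 3.

3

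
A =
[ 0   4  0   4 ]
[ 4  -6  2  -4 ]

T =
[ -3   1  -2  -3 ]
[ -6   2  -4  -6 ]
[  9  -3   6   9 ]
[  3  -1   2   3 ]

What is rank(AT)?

1

First compute AT:
[[-12,   4,  -8, -12],
 [ 30, -10,  20,  30]]
Now row reduce the product.
R2 ← R2 + (5/2)·R1: [0, 0, 0, 0]
1 nonzero row, so rank(AT) = 1.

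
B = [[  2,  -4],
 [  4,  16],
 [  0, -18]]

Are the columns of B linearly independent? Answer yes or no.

Row reduce B to echelon form.
R2 ← R2 − (2)·R1: [0, 24]
R3 ← R3 + (3/4)·R2: [0, 0]
2 pivots among 2 columns.
Every column is a pivot column, so the columns are linearly independent.

yes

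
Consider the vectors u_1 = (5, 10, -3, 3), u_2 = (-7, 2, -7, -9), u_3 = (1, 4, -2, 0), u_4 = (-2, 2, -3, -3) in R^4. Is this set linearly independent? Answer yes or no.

no

Form the matrix with these vectors as rows and row reduce.
R2 ← R2 + (7/5)·R1: [0, 16, -56/5, -24/5]
R3 ← R3 − (1/5)·R1: [0, 2, -7/5, -3/5]
R4 ← R4 + (2/5)·R1: [0, 6, -21/5, -9/5]
R3 ← R3 − (1/8)·R2: [0, 0, 0, 0]
R4 ← R4 − (3/8)·R2: [0, 0, 0, 0]
2 nonzero rows, so the 4 vectors span a space of dimension 2.
Since 2 < 4, the vectors are linearly dependent.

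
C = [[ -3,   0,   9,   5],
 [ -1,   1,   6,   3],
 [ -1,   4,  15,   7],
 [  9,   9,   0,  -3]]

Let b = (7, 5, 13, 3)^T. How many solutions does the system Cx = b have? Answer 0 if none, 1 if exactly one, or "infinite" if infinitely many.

Row reduce the augmented matrix [C | b].
R2 ← R2 − (1/3)·R1: [0, 1, 3, 4/3, 8/3]
R3 ← R3 − (1/3)·R1: [0, 4, 12, 16/3, 32/3]
R4 ← R4 + (3)·R1: [0, 9, 27, 12, 24]
R3 ← R3 − (4)·R2: [0, 0, 0, 0, 0]
R4 ← R4 − (9)·R2: [0, 0, 0, 0, 0]
The echelon form has 2 nonzero rows, and every pivot lies in the first 4 columns, so rank(C) = rank([C|b]) = 2.
The system is consistent.
rank = 2 < 4 unknowns, so there are infinitely many solutions.

infinite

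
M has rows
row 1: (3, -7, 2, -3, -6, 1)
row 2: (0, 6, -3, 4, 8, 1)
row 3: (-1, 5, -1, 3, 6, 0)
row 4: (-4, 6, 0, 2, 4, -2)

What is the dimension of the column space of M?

3

Row reduce to echelon form.
R3 ← R3 + (1/3)·R1: [0, 8/3, -1/3, 2, 4, 1/3]
R4 ← R4 + (4/3)·R1: [0, -10/3, 8/3, -2, -4, -2/3]
R3 ← R3 − (4/9)·R2: [0, 0, 1, 2/9, 4/9, -1/9]
R4 ← R4 + (5/9)·R2: [0, 0, 1, 2/9, 4/9, -1/9]
R4 ← R4 − R3: [0, 0, 0, 0, 0, 0]
Echelon form has 3 nonzero rows, so rank(M) = 3.
The column space has dimension equal to the rank: 3.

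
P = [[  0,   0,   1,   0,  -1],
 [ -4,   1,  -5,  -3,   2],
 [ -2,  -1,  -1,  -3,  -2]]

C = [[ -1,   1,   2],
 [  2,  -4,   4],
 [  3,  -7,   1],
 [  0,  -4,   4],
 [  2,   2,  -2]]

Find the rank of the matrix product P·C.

First compute PC:
[[  1,  -9,   3],
 [ -5,  43, -25],
 [ -7,  17, -17]]
Now row reduce the product.
R2 ← R2 + (5)·R1: [0, -2, -10]
R3 ← R3 + (7)·R1: [0, -46, 4]
R3 ← R3 − (23)·R2: [0, 0, 234]
3 nonzero rows, so rank(PC) = 3.

3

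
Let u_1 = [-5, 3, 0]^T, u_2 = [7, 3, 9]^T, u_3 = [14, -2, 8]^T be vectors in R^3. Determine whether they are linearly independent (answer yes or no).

Form the matrix with these vectors as rows and row reduce.
R2 ← R2 + (7/5)·R1: [0, 36/5, 9]
R3 ← R3 + (14/5)·R1: [0, 32/5, 8]
R3 ← R3 − (8/9)·R2: [0, 0, 0]
2 nonzero rows, so the 3 vectors span a space of dimension 2.
Since 2 < 3, the vectors are linearly dependent.

no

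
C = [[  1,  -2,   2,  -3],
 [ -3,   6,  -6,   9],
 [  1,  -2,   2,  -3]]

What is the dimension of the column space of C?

Row reduce to echelon form.
R2 ← R2 + (3)·R1: [0, 0, 0, 0]
R3 ← R3 − R1: [0, 0, 0, 0]
Echelon form has 1 nonzero row, so rank(C) = 1.
The column space has dimension equal to the rank: 1.

1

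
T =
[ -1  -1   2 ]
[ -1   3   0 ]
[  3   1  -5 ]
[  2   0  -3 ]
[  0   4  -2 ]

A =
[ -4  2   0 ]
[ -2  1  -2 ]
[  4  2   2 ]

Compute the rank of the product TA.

2

First compute TA:
[[ 14,   1,   6],
 [ -2,   1,  -6],
 [-34,  -3, -12],
 [-20,  -2,  -6],
 [-16,   0, -12]]
Now row reduce the product.
R2 ← R2 + (1/7)·R1: [0, 8/7, -36/7]
R3 ← R3 + (17/7)·R1: [0, -4/7, 18/7]
R4 ← R4 + (10/7)·R1: [0, -4/7, 18/7]
R5 ← R5 + (8/7)·R1: [0, 8/7, -36/7]
R3 ← R3 + (1/2)·R2: [0, 0, 0]
R4 ← R4 + (1/2)·R2: [0, 0, 0]
R5 ← R5 − R2: [0, 0, 0]
2 nonzero rows, so rank(TA) = 2.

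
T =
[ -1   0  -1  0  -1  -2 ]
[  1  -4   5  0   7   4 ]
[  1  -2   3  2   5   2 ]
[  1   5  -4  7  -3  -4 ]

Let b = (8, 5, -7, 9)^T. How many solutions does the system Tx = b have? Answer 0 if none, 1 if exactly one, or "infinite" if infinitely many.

0

Row reduce the augmented matrix [T | b].
R2 ← R2 + R1: [0, -4, 4, 0, 6, 2, 13]
R3 ← R3 + R1: [0, -2, 2, 2, 4, 0, 1]
R4 ← R4 + R1: [0, 5, -5, 7, -4, -6, 17]
R3 ← R3 − (1/2)·R2: [0, 0, 0, 2, 1, -1, -11/2]
R4 ← R4 + (5/4)·R2: [0, 0, 0, 7, 7/2, -7/2, 133/4]
R4 ← R4 − (7/2)·R3: [0, 0, 0, 0, 0, 0, 105/2]
The echelon form has 4 nonzero rows; the last pivot sits in the augmented column, so rank(T) = 3 but rank([T|b]) = 4.
Since the ranks differ, the system is inconsistent.
It has no solutions.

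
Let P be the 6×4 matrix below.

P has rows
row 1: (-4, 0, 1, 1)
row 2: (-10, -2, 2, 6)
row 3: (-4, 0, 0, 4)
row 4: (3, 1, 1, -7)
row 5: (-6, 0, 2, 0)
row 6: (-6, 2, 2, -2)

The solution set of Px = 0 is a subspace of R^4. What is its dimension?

Row reduce to echelon form.
R2 ← R2 − (5/2)·R1: [0, -2, -1/2, 7/2]
R3 ← R3 − R1: [0, 0, -1, 3]
R4 ← R4 + (3/4)·R1: [0, 1, 7/4, -25/4]
R5 ← R5 − (3/2)·R1: [0, 0, 1/2, -3/2]
R6 ← R6 − (3/2)·R1: [0, 2, 1/2, -7/2]
R4 ← R4 + (1/2)·R2: [0, 0, 3/2, -9/2]
R6 ← R6 + R2: [0, 0, 0, 0]
R4 ← R4 + (3/2)·R3: [0, 0, 0, 0]
R5 ← R5 + (1/2)·R3: [0, 0, 0, 0]
3 nonzero rows, so rank(P) = 3.
P has 4 columns; by rank–nullity, nullity = 4 − 3 = 1.

1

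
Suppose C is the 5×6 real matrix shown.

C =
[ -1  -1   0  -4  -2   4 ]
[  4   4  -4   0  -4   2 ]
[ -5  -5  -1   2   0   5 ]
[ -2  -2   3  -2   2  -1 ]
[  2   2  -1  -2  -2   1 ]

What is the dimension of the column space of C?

Row reduce to echelon form.
R2 ← R2 + (4)·R1: [0, 0, -4, -16, -12, 18]
R3 ← R3 − (5)·R1: [0, 0, -1, 22, 10, -15]
R4 ← R4 − (2)·R1: [0, 0, 3, 6, 6, -9]
R5 ← R5 + (2)·R1: [0, 0, -1, -10, -6, 9]
R3 ← R3 − (1/4)·R2: [0, 0, 0, 26, 13, -39/2]
R4 ← R4 + (3/4)·R2: [0, 0, 0, -6, -3, 9/2]
R5 ← R5 − (1/4)·R2: [0, 0, 0, -6, -3, 9/2]
R4 ← R4 + (3/13)·R3: [0, 0, 0, 0, 0, 0]
R5 ← R5 + (3/13)·R3: [0, 0, 0, 0, 0, 0]
Echelon form has 3 nonzero rows, so rank(C) = 3.
The column space has dimension equal to the rank: 3.

3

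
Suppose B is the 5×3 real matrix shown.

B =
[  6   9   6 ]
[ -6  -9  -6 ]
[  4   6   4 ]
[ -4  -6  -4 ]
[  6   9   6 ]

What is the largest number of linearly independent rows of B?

1

Row reduce to echelon form.
R2 ← R2 + R1: [0, 0, 0]
R3 ← R3 − (2/3)·R1: [0, 0, 0]
R4 ← R4 + (2/3)·R1: [0, 0, 0]
R5 ← R5 − R1: [0, 0, 0]
Echelon form has 1 nonzero row, so rank(B) = 1.
The rank gives the maximum number of linearly independent rows: 1.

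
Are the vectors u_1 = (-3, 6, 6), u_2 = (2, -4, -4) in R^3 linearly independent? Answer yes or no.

no

Form the matrix with these vectors as rows and row reduce.
R2 ← R2 + (2/3)·R1: [0, 0, 0]
1 nonzero row, so the 2 vectors span a space of dimension 1.
Since 1 < 2, the vectors are linearly dependent.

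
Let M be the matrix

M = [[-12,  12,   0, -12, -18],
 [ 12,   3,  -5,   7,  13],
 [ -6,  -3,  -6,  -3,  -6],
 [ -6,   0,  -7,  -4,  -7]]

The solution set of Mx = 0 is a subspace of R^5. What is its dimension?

2

Row reduce to echelon form.
R2 ← R2 + R1: [0, 15, -5, -5, -5]
R3 ← R3 − (1/2)·R1: [0, -9, -6, 3, 3]
R4 ← R4 − (1/2)·R1: [0, -6, -7, 2, 2]
R3 ← R3 + (3/5)·R2: [0, 0, -9, 0, 0]
R4 ← R4 + (2/5)·R2: [0, 0, -9, 0, 0]
R4 ← R4 − R3: [0, 0, 0, 0, 0]
3 nonzero rows, so rank(M) = 3.
M has 5 columns; by rank–nullity, nullity = 5 − 3 = 2.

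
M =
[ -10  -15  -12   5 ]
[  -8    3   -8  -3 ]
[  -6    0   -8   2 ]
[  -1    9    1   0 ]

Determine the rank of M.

Row reduce to echelon form.
R2 ← R2 − (4/5)·R1: [0, 15, 8/5, -7]
R3 ← R3 − (3/5)·R1: [0, 9, -4/5, -1]
R4 ← R4 − (1/10)·R1: [0, 21/2, 11/5, -1/2]
R3 ← R3 − (3/5)·R2: [0, 0, -44/25, 16/5]
R4 ← R4 − (7/10)·R2: [0, 0, 27/25, 22/5]
R4 ← R4 + (27/44)·R3: [0, 0, 0, 70/11]
Echelon form has 4 nonzero rows, so rank(M) = 4.

4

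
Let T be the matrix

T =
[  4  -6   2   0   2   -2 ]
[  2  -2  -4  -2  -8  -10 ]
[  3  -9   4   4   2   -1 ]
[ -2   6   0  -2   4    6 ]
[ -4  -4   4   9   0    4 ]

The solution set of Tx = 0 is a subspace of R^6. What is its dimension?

3

Row reduce to echelon form.
R2 ← R2 − (1/2)·R1: [0, 1, -5, -2, -9, -9]
R3 ← R3 − (3/4)·R1: [0, -9/2, 5/2, 4, 1/2, 1/2]
R4 ← R4 + (1/2)·R1: [0, 3, 1, -2, 5, 5]
R5 ← R5 + R1: [0, -10, 6, 9, 2, 2]
R3 ← R3 + (9/2)·R2: [0, 0, -20, -5, -40, -40]
R4 ← R4 − (3)·R2: [0, 0, 16, 4, 32, 32]
R5 ← R5 + (10)·R2: [0, 0, -44, -11, -88, -88]
R4 ← R4 + (4/5)·R3: [0, 0, 0, 0, 0, 0]
R5 ← R5 − (11/5)·R3: [0, 0, 0, 0, 0, 0]
3 nonzero rows, so rank(T) = 3.
T has 6 columns; by rank–nullity, nullity = 6 − 3 = 3.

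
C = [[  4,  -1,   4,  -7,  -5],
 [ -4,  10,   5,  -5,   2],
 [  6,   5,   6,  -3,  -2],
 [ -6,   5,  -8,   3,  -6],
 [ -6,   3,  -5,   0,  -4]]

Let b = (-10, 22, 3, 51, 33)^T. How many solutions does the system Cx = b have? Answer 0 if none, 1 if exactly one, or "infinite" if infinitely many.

Row reduce the augmented matrix [C | b].
R2 ← R2 + R1: [0, 9, 9, -12, -3, 12]
R3 ← R3 − (3/2)·R1: [0, 13/2, 0, 15/2, 11/2, 18]
R4 ← R4 + (3/2)·R1: [0, 7/2, -2, -15/2, -27/2, 36]
R5 ← R5 + (3/2)·R1: [0, 3/2, 1, -21/2, -23/2, 18]
R3 ← R3 − (13/18)·R2: [0, 0, -13/2, 97/6, 23/3, 28/3]
R4 ← R4 − (7/18)·R2: [0, 0, -11/2, -17/6, -37/3, 94/3]
R5 ← R5 − (1/6)·R2: [0, 0, -1/2, -17/2, -11, 16]
R4 ← R4 − (11/13)·R3: [0, 0, 0, -644/39, -734/39, 914/39]
R5 ← R5 − (1/13)·R3: [0, 0, 0, -380/39, -452/39, 596/39]
R5 ← R5 − (95/161)·R4: [0, 0, 0, 0, -78/161, 234/161]
The echelon form has 5 nonzero rows, and every pivot lies in the first 5 columns, so rank(C) = rank([C|b]) = 5.
The system is consistent.
rank = 5 = number of unknowns, so the solution is unique.

1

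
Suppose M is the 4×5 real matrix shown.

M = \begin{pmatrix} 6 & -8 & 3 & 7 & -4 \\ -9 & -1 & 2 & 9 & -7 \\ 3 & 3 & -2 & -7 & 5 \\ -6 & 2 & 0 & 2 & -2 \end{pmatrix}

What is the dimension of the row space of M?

2

Row reduce to echelon form.
R2 ← R2 + (3/2)·R1: [0, -13, 13/2, 39/2, -13]
R3 ← R3 − (1/2)·R1: [0, 7, -7/2, -21/2, 7]
R4 ← R4 + R1: [0, -6, 3, 9, -6]
R3 ← R3 + (7/13)·R2: [0, 0, 0, 0, 0]
R4 ← R4 − (6/13)·R2: [0, 0, 0, 0, 0]
Echelon form has 2 nonzero rows, so rank(M) = 2.
The row space has dimension equal to the rank: 2.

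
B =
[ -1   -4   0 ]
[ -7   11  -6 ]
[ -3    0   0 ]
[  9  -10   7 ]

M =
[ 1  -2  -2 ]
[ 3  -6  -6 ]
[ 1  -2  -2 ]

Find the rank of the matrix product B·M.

First compute BM:
[[-13,  26,  26],
 [ 20, -40, -40],
 [ -3,   6,   6],
 [-14,  28,  28]]
Now row reduce the product.
R2 ← R2 + (20/13)·R1: [0, 0, 0]
R3 ← R3 − (3/13)·R1: [0, 0, 0]
R4 ← R4 − (14/13)·R1: [0, 0, 0]
1 nonzero row, so rank(BM) = 1.

1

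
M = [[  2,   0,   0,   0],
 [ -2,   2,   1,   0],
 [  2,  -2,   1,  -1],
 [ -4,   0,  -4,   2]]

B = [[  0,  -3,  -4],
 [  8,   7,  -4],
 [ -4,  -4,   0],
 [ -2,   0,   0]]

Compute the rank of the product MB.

First compute MB:
[[  0,  -6,  -8],
 [ 12,  16,   0],
 [-18, -24,   0],
 [ 12,  28,  16]]
Now row reduce the product.
Swap R1 ↔ R2
R3 ← R3 + (3/2)·R1: [0, 0, 0]
R4 ← R4 − R1: [0, 12, 16]
R4 ← R4 + (2)·R2: [0, 0, 0]
2 nonzero rows, so rank(MB) = 2.

2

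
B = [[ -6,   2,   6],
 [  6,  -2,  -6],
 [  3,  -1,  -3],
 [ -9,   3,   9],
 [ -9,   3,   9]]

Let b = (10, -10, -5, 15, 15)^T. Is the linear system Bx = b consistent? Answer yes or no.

Row reduce the augmented matrix [B | b].
R2 ← R2 + R1: [0, 0, 0, 0]
R3 ← R3 + (1/2)·R1: [0, 0, 0, 0]
R4 ← R4 − (3/2)·R1: [0, 0, 0, 0]
R5 ← R5 − (3/2)·R1: [0, 0, 0, 0]
The echelon form has 1 nonzero rows, and every pivot lies in the first 3 columns, so rank(B) = rank([B|b]) = 1.
The system is consistent.

yes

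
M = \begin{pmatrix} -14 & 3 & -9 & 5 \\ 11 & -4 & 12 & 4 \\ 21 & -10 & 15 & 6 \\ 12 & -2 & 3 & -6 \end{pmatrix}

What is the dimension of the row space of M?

4

Row reduce to echelon form.
R2 ← R2 + (11/14)·R1: [0, -23/14, 69/14, 111/14]
R3 ← R3 + (3/2)·R1: [0, -11/2, 3/2, 27/2]
R4 ← R4 + (6/7)·R1: [0, 4/7, -33/7, -12/7]
R3 ← R3 − (77/23)·R2: [0, 0, -15, -300/23]
R4 ← R4 + (8/23)·R2: [0, 0, -3, 24/23]
R4 ← R4 − (1/5)·R3: [0, 0, 0, 84/23]
Echelon form has 4 nonzero rows, so rank(M) = 4.
The row space has dimension equal to the rank: 4.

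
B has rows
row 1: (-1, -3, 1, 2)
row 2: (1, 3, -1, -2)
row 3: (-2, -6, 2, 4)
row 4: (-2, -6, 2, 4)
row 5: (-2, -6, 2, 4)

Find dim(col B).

Row reduce to echelon form.
R2 ← R2 + R1: [0, 0, 0, 0]
R3 ← R3 − (2)·R1: [0, 0, 0, 0]
R4 ← R4 − (2)·R1: [0, 0, 0, 0]
R5 ← R5 − (2)·R1: [0, 0, 0, 0]
Echelon form has 1 nonzero row, so rank(B) = 1.
The column space has dimension equal to the rank: 1.

1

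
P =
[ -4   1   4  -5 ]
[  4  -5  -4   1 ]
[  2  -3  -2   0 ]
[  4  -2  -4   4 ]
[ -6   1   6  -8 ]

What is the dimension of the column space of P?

Row reduce to echelon form.
R2 ← R2 + R1: [0, -4, 0, -4]
R3 ← R3 + (1/2)·R1: [0, -5/2, 0, -5/2]
R4 ← R4 + R1: [0, -1, 0, -1]
R5 ← R5 − (3/2)·R1: [0, -1/2, 0, -1/2]
R3 ← R3 − (5/8)·R2: [0, 0, 0, 0]
R4 ← R4 − (1/4)·R2: [0, 0, 0, 0]
R5 ← R5 − (1/8)·R2: [0, 0, 0, 0]
Echelon form has 2 nonzero rows, so rank(P) = 2.
The column space has dimension equal to the rank: 2.

2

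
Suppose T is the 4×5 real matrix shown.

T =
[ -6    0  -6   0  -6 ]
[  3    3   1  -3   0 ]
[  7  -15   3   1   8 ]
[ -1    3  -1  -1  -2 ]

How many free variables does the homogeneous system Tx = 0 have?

Row reduce to echelon form.
R2 ← R2 + (1/2)·R1: [0, 3, -2, -3, -3]
R3 ← R3 + (7/6)·R1: [0, -15, -4, 1, 1]
R4 ← R4 − (1/6)·R1: [0, 3, 0, -1, -1]
R3 ← R3 + (5)·R2: [0, 0, -14, -14, -14]
R4 ← R4 − R2: [0, 0, 2, 2, 2]
R4 ← R4 + (1/7)·R3: [0, 0, 0, 0, 0]
3 nonzero rows, so rank(T) = 3.
T has 5 columns; by rank–nullity, nullity = 5 − 3 = 2.

2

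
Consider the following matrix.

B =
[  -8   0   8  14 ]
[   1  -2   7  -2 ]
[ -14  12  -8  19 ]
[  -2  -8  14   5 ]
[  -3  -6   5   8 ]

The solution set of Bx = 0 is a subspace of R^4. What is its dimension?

Row reduce to echelon form.
R2 ← R2 + (1/8)·R1: [0, -2, 8, -1/4]
R3 ← R3 − (7/4)·R1: [0, 12, -22, -11/2]
R4 ← R4 − (1/4)·R1: [0, -8, 12, 3/2]
R5 ← R5 − (3/8)·R1: [0, -6, 2, 11/4]
R3 ← R3 + (6)·R2: [0, 0, 26, -7]
R4 ← R4 − (4)·R2: [0, 0, -20, 5/2]
R5 ← R5 − (3)·R2: [0, 0, -22, 7/2]
R4 ← R4 + (10/13)·R3: [0, 0, 0, -75/26]
R5 ← R5 + (11/13)·R3: [0, 0, 0, -63/26]
R5 ← R5 − (21/25)·R4: [0, 0, 0, 0]
4 nonzero rows, so rank(B) = 4.
B has 4 columns; by rank–nullity, nullity = 4 − 4 = 0.

0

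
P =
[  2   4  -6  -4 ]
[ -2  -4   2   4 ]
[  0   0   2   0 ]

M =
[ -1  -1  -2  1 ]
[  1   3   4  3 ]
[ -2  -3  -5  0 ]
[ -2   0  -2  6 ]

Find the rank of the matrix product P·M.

2

First compute PM:
[[ 22,  28,  50, -10],
 [-14, -16, -30,  10],
 [ -4,  -6, -10,   0]]
Now row reduce the product.
R2 ← R2 + (7/11)·R1: [0, 20/11, 20/11, 40/11]
R3 ← R3 + (2/11)·R1: [0, -10/11, -10/11, -20/11]
R3 ← R3 + (1/2)·R2: [0, 0, 0, 0]
2 nonzero rows, so rank(PM) = 2.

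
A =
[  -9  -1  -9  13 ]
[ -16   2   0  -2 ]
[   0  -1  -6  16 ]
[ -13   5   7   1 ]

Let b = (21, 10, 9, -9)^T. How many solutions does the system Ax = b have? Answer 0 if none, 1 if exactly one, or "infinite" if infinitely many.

Row reduce the augmented matrix [A | b].
R2 ← R2 − (16/9)·R1: [0, 34/9, 16, -226/9, -82/3]
R4 ← R4 − (13/9)·R1: [0, 58/9, 20, -160/9, -118/3]
R3 ← R3 + (9/34)·R2: [0, 0, -30/17, 159/17, 30/17]
R4 ← R4 − (29/17)·R2: [0, 0, -124/17, 426/17, 124/17]
R4 ← R4 − (62/15)·R3: [0, 0, 0, -68/5, 0]
The echelon form has 4 nonzero rows, and every pivot lies in the first 4 columns, so rank(A) = rank([A|b]) = 4.
The system is consistent.
rank = 4 = number of unknowns, so the solution is unique.

1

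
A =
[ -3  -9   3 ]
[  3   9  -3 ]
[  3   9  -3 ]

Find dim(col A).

Row reduce to echelon form.
R2 ← R2 + R1: [0, 0, 0]
R3 ← R3 + R1: [0, 0, 0]
Echelon form has 1 nonzero row, so rank(A) = 1.
The column space has dimension equal to the rank: 1.

1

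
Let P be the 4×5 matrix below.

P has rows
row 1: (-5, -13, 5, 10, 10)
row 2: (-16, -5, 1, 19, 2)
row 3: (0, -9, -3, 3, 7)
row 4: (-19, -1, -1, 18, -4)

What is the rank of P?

4

Row reduce to echelon form.
R2 ← R2 − (16/5)·R1: [0, 183/5, -15, -13, -30]
R4 ← R4 − (19/5)·R1: [0, 242/5, -20, -20, -42]
R3 ← R3 + (15/61)·R2: [0, 0, -408/61, -12/61, -23/61]
R4 ← R4 − (242/183)·R2: [0, 0, -10/61, -514/183, -142/61]
R4 ← R4 − (5/204)·R3: [0, 0, 0, -143/51, -473/204]
Echelon form has 4 nonzero rows, so rank(P) = 4.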